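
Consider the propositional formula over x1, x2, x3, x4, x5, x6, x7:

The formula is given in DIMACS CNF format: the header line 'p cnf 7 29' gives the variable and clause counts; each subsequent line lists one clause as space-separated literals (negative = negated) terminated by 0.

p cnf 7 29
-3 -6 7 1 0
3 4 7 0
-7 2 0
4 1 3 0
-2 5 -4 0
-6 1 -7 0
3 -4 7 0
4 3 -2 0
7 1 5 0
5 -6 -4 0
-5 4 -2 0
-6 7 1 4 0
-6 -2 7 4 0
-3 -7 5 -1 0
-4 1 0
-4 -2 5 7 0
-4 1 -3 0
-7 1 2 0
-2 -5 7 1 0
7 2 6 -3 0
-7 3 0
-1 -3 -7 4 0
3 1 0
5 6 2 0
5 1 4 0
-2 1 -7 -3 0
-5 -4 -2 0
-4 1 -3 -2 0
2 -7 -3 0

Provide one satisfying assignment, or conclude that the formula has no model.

Suppose x7 = False.
Suppose x3 = True.
Suppose x6 = True.
From the singleton clause (x1), x1 = True.
Suppose x5 = True.
Suppose x4 = True.
From the singleton clause (¬x2), x2 = False.
This assignment satisfies each clause.

x1: True, x2: False, x3: True, x4: True, x5: True, x6: True, x7: False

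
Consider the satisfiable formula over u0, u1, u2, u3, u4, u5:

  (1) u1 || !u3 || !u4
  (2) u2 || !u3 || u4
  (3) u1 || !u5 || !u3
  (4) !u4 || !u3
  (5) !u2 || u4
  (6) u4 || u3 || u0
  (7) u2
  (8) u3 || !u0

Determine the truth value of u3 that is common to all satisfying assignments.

False

Suppose u3 = true.
From the singleton clause (!u4), u4 = false.
From the singleton clause (u2), u2 = true.
But (!u2) is also a unit clause — contradiction.
So every satisfying assignment has u3 = False.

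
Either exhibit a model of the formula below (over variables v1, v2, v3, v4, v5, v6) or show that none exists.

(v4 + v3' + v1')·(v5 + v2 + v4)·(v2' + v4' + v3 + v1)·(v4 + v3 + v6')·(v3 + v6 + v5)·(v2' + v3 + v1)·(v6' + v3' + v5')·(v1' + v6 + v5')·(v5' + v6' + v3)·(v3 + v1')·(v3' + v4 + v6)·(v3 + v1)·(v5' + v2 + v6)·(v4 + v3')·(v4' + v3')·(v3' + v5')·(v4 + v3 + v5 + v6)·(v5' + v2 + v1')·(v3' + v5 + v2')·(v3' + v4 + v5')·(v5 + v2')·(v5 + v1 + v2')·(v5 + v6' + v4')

Suppose v3 = 1.
(v4) alone gives v4 = 1.
That conflicts with the unit clause (v4').
Undo v3 and try v3 = 0.
(v1') alone gives v1 = 0.
That conflicts with the unit clause (v1).
Neither v3 = 1 nor v3 = 0 works.

UNSATISFIABLE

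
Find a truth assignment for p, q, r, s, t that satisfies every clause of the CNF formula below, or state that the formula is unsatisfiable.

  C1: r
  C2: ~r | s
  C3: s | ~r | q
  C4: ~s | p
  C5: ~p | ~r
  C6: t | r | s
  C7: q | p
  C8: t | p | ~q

UNSATISFIABLE

(r) alone gives r = 1.
(s) alone gives s = 1.
(p) alone gives p = 1.
That conflicts with the unit clause (~p).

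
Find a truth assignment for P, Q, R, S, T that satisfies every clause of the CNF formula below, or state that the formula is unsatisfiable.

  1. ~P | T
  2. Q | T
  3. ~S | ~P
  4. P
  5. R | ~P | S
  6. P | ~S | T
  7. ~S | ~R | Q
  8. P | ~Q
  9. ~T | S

From the singleton clause (P), P = 1.
From the singleton clause (T), T = 1.
From the singleton clause (~S), S = 0.
Now (S) is unsatisfied and unit — conflict.

UNSATISFIABLE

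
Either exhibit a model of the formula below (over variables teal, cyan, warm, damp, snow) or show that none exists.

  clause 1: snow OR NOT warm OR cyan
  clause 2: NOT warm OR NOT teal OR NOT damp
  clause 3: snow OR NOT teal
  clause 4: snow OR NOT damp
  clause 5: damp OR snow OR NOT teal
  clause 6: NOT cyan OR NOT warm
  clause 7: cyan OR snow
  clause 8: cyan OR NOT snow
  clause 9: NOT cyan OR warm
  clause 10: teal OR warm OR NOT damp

UNSATISFIABLE

Case snow = true:
The clause (cyan) is unit, so cyan = true.
The clause (NOT warm) is unit, so warm = false.
But (warm) is also a unit clause — contradiction.
Undo snow and try snow = false.
The clause (NOT teal) is unit, so teal = false.
The clause (NOT damp) is unit, so damp = false.
The clause (cyan) is unit, so cyan = true.
The clause (NOT warm) is unit, so warm = false.
But (warm) is also a unit clause — contradiction.
Both values of snow lead to a conflict.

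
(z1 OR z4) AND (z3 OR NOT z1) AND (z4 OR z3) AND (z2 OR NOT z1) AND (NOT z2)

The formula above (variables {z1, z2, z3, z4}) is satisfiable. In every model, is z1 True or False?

False

Suppose z1 = true.
(z3) alone gives z3 = true.
(z2) alone gives z2 = true.
But (NOT z2) is also a unit clause — contradiction.
So every satisfying assignment has z1 = False.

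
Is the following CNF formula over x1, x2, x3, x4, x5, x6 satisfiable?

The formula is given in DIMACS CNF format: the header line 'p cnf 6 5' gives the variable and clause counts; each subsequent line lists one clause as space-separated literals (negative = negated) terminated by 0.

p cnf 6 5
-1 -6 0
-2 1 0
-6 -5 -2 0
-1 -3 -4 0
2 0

The clause (x2) is unit, so x2 = True.
The clause (x1) is unit, so x1 = True.
The clause (¬x6) is unit, so x6 = False.
Case x3 = True:
The clause (¬x4) is unit, so x4 = False.
All clauses hold; x5 can take either value.
A satisfying assignment: x1: True,  x2: True,  x3: True,  x4: False,  x5: False,  x6: False.

Satisfiable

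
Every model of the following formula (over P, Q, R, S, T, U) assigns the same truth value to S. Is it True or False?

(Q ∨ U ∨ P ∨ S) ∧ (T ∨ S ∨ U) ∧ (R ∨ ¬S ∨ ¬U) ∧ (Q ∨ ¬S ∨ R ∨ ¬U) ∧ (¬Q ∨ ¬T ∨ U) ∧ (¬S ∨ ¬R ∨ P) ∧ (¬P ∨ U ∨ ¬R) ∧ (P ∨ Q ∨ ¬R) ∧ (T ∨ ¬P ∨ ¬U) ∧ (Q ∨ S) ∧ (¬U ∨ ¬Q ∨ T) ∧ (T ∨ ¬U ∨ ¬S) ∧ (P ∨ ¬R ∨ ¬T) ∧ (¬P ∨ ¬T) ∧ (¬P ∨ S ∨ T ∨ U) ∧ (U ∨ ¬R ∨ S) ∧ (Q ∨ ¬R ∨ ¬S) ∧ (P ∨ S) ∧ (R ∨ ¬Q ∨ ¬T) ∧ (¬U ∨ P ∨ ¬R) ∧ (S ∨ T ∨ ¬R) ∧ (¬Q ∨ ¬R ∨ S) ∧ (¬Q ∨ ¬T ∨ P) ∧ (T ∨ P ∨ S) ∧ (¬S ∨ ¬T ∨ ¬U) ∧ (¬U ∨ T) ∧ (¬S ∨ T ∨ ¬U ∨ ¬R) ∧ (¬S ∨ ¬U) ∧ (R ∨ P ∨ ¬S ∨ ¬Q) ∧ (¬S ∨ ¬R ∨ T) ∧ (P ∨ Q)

True

Suppose S = False.
Unit clause (Q) forces Q = True.
Unit clause (P) forces P = True.
Unit clause (¬T) forces T = False.
Unit clause (U) forces U = True.
But (¬U) is also a unit clause — contradiction.
So every satisfying assignment has S = True.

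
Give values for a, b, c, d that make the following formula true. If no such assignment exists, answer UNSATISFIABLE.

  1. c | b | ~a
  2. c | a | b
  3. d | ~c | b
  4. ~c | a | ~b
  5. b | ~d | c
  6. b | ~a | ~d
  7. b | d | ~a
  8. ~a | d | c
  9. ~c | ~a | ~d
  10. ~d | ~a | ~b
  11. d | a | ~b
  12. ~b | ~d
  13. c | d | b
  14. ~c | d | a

Suppose b = 1.
From the singleton clause (~d), d = 0.
From the singleton clause (a), a = 1.
From the singleton clause (c), c = 1.
All clauses are satisfied.

a: 1,  b: 1,  c: 1,  d: 0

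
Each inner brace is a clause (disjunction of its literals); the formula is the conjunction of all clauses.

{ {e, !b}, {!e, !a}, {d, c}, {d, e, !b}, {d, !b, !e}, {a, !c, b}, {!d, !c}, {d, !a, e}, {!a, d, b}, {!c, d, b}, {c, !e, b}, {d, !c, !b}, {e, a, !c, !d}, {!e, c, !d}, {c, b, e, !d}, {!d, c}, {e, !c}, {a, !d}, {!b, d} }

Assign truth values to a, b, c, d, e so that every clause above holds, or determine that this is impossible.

UNSATISFIABLE

Suppose e = true.
From the singleton clause (!a), a = false.
From the singleton clause (!d), d = false.
From the singleton clause (c), c = true.
From the singleton clause (!b), b = false.
But (b) is also a unit clause — contradiction.
That branch fails; take e = false instead.
From the singleton clause (!b), b = false.
From the singleton clause (!c), c = false.
From the singleton clause (d), d = true.
But (!d) is also a unit clause — contradiction.
Neither e = true nor e = false works.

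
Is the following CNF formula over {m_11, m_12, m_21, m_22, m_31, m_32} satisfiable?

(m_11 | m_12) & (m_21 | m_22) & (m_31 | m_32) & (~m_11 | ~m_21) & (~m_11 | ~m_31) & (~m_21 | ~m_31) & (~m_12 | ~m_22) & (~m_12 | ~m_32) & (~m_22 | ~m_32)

Suppose m_11 = 1.
(~m_21) alone gives m_21 = 0.
(m_22) alone gives m_22 = 1.
(~m_31) alone gives m_31 = 0.
(m_32) alone gives m_32 = 1.
But (~m_32) is also a unit clause — contradiction.
That branch fails; take m_11 = 0 instead.
(m_12) alone gives m_12 = 1.
(~m_22) alone gives m_22 = 0.
(m_21) alone gives m_21 = 1.
(~m_31) alone gives m_31 = 0.
(m_32) alone gives m_32 = 1.
But (~m_32) is also a unit clause — contradiction.
Either choice for m_11 ends in contradiction.
No assignment satisfies every clause.

No, unsatisfiable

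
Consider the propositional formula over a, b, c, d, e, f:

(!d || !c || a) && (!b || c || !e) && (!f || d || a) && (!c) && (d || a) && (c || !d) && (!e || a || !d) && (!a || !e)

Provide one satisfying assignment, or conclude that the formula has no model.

Unit clause (!c) forces c = false.
Unit clause (!d) forces d = false.
Unit clause (a) forces a = true.
Unit clause (!e) forces e = false.
All clauses hold; b, f can take either value.

a=true, b=false, c=false, d=false, e=false, f=false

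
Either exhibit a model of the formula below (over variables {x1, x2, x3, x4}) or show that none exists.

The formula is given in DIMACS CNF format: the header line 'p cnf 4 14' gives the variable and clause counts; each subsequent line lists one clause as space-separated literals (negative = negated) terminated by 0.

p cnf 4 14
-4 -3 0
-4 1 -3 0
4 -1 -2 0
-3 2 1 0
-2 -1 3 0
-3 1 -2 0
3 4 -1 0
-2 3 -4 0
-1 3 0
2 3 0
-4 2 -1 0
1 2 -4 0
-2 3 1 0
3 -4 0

Branch on x4: set x4 = False.
Branch on x1: set x1 = True.
From the singleton clause (¬x2), x2 = False.
From the singleton clause (x3), x3 = True.
Every clause now holds.

x1=True,  x2=False,  x3=True,  x4=False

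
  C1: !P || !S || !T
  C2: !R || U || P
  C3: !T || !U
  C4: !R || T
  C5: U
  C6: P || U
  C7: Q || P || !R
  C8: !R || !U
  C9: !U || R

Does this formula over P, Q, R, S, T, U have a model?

Unsatisfiable

From the singleton clause (U), U = true.
From the singleton clause (!T), T = false.
From the singleton clause (!R), R = false.
But (R) is also a unit clause — contradiction.
No assignment satisfies every clause.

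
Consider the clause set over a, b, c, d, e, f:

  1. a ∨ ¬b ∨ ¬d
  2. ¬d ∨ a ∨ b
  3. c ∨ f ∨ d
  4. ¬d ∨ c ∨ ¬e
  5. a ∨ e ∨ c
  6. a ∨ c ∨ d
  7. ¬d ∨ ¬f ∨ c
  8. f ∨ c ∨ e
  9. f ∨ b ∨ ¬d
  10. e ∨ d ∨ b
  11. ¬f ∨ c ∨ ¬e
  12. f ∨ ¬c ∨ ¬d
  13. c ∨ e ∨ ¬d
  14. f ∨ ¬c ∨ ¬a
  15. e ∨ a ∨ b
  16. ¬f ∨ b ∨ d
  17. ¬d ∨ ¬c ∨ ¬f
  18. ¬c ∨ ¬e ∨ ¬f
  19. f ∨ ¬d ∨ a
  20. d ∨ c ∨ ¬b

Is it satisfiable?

Yes, satisfiable

Case a = False:
Case b = True:
Unit clause (¬d) forces d = False.
Unit clause (c) forces c = True.
Case e = False:
All clauses hold; f can take either value.
A satisfying assignment: a ↦ False; b ↦ True; c ↦ True; d ↦ False; e ↦ False; f ↦ False.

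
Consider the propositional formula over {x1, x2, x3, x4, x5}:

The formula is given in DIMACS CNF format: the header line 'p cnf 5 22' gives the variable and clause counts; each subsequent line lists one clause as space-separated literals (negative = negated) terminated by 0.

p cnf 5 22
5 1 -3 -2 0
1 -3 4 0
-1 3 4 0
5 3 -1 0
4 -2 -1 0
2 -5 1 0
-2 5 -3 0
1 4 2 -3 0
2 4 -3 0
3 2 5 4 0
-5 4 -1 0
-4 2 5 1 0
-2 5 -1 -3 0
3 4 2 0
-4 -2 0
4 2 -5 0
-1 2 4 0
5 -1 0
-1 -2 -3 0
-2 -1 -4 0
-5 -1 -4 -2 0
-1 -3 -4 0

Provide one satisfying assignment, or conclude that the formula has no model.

x1: False,  x2: True,  x3: False,  x4: False,  x5: True

Try x4 = False.
Try x1 = False.
Unit clause (¬x3) forces x3 = False.
Unit clause (x2) forces x2 = True.
No clause remains; x5 is free.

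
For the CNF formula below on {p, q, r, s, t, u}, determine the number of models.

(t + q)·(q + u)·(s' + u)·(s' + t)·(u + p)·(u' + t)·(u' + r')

12

There are 2^6 = 64 truth assignments over (p, q, r, s, t, u).
Split on t. With t = 1, the clauses containing t are satisfied and t' drops from the rest; 10 of the 2^5 = 32 assignments to the other variables satisfy what remains.
With t = 0, by the same count on the reduced clause set, 2 assignments work.
(One model: p=F, q=F, r=F, s=F, t=T, u=T.)
Total: 10 + 2 = 12.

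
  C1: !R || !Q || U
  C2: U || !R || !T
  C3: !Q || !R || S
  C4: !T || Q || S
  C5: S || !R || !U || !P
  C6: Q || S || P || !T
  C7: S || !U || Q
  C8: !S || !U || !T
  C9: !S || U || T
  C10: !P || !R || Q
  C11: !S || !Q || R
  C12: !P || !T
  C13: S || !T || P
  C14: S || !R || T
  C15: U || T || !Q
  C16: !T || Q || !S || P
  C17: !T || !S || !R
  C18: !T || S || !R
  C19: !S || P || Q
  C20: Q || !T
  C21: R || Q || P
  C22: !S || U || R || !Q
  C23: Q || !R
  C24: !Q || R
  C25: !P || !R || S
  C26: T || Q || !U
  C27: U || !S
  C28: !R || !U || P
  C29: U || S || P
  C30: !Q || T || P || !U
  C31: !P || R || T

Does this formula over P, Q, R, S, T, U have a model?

Yes

Suppose P = true.
The clause (!T) is unit, so T = false.
The clause (R) is unit, so R = true.
The clause (Q) is unit, so Q = true.
The clause (U) is unit, so U = true.
The clause (S) is unit, so S = true.
All clauses are satisfied.
A satisfying assignment: P ↦ true, Q ↦ true, R ↦ true, S ↦ true, T ↦ false, U ↦ true.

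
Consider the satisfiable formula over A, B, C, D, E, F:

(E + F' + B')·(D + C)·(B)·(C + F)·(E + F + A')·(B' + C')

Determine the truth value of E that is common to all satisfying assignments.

Suppose E = 0.
Unit clause (B) forces B = 1.
Unit clause (F') forces F = 0.
Unit clause (C) forces C = 1.
That conflicts with the unit clause (C').
So every satisfying assignment has E = True.

True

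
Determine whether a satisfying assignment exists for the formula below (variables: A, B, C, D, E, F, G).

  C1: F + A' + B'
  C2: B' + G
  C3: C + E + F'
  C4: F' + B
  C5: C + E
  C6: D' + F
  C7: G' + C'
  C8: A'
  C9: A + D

The clause (A') is unit, so A = 0.
The clause (D) is unit, so D = 1.
The clause (F) is unit, so F = 1.
The clause (B) is unit, so B = 1.
The clause (G) is unit, so G = 1.
The clause (C') is unit, so C = 0.
The clause (E) is unit, so E = 1.
All clauses are satisfied.
A satisfying assignment: A ↦ 0, B ↦ 1, C ↦ 0, D ↦ 1, E ↦ 1, F ↦ 1, G ↦ 1.

Yes, satisfiable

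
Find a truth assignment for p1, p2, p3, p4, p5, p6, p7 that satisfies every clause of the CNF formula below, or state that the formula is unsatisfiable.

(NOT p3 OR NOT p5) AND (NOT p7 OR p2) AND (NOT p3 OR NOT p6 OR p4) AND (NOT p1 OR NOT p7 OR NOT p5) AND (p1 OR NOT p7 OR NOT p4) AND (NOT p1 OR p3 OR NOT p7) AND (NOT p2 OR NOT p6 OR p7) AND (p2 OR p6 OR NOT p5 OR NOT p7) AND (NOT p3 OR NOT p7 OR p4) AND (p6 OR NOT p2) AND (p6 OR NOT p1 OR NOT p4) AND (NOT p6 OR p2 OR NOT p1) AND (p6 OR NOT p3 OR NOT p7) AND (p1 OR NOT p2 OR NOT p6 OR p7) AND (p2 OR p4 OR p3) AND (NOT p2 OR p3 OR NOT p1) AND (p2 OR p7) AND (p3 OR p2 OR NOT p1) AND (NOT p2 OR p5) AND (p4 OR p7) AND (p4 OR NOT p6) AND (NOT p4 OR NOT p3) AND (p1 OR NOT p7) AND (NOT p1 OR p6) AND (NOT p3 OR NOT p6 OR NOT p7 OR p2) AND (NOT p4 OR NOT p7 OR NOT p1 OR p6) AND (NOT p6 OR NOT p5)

UNSATISFIABLE

Suppose p3 = false.
Suppose p7 = false.
The clause (p2) is unit, so p2 = true.
The clause (NOT p6) is unit, so p6 = false.
Now (p6) is unsatisfied and unit — conflict.
So p7 must be the other value — set p7 = true.
The clause (p2) is unit, so p2 = true.
The clause (NOT p1) is unit, so p1 = false.
Now (p1) is unsatisfied and unit — conflict.
Neither p7 = true nor p7 = false works.
So p3 must be the other value — set p3 = true.
The clause (NOT p5) is unit, so p5 = false.
The clause (NOT p2) is unit, so p2 = false.
The clause (NOT p7) is unit, so p7 = false.
Now (p7) is unsatisfied and unit — conflict.
Neither p3 = true nor p3 = false works.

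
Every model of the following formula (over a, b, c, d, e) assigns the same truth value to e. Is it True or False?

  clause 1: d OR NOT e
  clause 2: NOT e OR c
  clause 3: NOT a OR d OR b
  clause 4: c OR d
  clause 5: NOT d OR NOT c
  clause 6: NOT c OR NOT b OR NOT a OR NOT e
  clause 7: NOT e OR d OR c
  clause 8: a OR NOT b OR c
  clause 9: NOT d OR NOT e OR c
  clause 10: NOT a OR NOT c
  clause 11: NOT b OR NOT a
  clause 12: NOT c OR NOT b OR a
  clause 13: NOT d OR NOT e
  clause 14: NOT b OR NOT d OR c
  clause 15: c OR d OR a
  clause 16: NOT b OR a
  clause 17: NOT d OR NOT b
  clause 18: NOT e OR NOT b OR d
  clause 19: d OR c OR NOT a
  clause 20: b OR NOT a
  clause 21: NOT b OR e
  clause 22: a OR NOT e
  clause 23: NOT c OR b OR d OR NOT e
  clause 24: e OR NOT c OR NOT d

Suppose e = true.
Unit clause (d) forces d = true.
But (NOT d) is also a unit clause — contradiction.
So every satisfying assignment has e = False.

False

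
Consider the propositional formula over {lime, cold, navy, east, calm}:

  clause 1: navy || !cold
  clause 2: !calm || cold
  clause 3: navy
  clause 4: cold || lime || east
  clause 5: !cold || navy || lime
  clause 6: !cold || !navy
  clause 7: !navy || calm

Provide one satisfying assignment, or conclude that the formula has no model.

The clause (navy) is unit, so navy = true.
The clause (!cold) is unit, so cold = false.
The clause (!calm) is unit, so calm = false.
That conflicts with the unit clause (calm).

UNSATISFIABLE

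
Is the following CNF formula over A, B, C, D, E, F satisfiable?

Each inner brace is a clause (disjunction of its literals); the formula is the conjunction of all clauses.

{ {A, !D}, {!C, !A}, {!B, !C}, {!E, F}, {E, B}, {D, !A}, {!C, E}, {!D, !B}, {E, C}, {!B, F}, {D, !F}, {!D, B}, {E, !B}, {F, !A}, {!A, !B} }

Case A = true:
(!C) alone gives C = false.
(D) alone gives D = true.
(!B) alone gives B = false.
But (B) is also a unit clause — contradiction.
That branch fails; take A = false instead.
(!D) alone gives D = false.
(!F) alone gives F = false.
(!E) alone gives E = false.
(B) alone gives B = true.
But (!B) is also a unit clause — contradiction.
Either choice for A ends in contradiction.
No assignment satisfies every clause.

Unsatisfiable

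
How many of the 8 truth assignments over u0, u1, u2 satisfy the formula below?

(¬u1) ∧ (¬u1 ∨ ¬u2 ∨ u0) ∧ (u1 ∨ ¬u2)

2

There are 2^3 = 8 truth assignments over (u0, u1, u2).
Split on u1. With u1 = True, the clauses containing u1 are satisfied and ¬u1 drops from the rest; 0 of the 2^2 = 4 assignments to the other variables satisfy what remains.
With u1 = False, by the same count on the reduced clause set, 2 assignments work.
(One model: u0=F, u1=F, u2=F.)
Total: 0 + 2 = 2.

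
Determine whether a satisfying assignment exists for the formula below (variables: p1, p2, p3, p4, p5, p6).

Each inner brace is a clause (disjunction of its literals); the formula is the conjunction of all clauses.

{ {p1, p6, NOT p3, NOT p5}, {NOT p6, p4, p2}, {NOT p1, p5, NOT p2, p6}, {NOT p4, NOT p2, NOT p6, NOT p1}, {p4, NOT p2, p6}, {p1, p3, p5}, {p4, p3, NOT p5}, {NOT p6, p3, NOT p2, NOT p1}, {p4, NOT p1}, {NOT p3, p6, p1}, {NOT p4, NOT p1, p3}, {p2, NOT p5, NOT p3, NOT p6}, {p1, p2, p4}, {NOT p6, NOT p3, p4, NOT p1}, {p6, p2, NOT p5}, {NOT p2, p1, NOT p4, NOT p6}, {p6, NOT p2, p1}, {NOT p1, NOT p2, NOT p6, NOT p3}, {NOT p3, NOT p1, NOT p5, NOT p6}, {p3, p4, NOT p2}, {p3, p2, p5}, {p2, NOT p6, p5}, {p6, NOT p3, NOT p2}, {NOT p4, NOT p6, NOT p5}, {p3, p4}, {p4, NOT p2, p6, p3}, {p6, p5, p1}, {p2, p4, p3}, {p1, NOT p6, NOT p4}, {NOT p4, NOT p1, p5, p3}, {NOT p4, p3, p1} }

Suppose p4 = false.
(NOT p1) alone gives p1 = false.
(p2) alone gives p2 = true.
(p6) alone gives p6 = true.
(p3) alone gives p3 = true.
No clause remains; p5 is free.
A satisfying assignment: p1: false, p2: true, p3: true, p4: false, p5: true, p6: true.

Yes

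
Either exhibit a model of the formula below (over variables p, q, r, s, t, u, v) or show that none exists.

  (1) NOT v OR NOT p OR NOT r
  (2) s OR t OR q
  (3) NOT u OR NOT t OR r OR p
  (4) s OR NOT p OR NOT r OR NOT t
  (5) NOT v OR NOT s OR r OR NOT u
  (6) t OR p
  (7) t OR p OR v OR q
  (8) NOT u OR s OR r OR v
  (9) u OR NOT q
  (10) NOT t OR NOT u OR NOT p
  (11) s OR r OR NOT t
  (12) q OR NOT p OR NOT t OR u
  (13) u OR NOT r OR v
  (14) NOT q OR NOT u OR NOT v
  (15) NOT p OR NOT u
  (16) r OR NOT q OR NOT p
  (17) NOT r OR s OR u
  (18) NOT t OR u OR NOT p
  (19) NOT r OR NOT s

p ↦ false; q ↦ false; r ↦ false; s ↦ true; t ↦ true; u ↦ false; v ↦ false

Case t = true:
Case u = false:
From the singleton clause (NOT q), q = false.
From the singleton clause (NOT p), p = false.
Case s = true:
From the singleton clause (NOT r), r = false.
All clauses hold; v can take either value.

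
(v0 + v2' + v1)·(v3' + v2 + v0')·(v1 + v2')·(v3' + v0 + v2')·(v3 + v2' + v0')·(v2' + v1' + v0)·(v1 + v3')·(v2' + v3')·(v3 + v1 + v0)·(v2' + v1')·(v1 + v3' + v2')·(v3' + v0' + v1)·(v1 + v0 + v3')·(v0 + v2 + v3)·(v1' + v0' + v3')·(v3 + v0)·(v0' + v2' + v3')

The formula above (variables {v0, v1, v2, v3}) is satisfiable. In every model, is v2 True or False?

Suppose v2 = 1.
From the singleton clause (v1), v1 = 1.
That conflicts with the unit clause (v1').
So every satisfying assignment has v2 = False.

False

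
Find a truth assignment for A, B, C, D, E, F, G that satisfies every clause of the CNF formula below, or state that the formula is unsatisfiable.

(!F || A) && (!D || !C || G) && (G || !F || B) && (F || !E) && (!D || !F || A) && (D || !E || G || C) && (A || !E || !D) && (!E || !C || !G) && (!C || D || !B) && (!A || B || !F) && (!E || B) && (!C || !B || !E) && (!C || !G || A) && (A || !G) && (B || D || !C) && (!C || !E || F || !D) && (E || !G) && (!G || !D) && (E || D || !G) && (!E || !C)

A=true,  B=true,  C=false,  D=true,  E=true,  F=true,  G=false

Suppose F = true.
Unit clause (A) forces A = true.
Unit clause (B) forces B = true.
Suppose C = false.
Suppose E = true.
Suppose D = true.
Unit clause (!G) forces G = false.
Every clause now holds.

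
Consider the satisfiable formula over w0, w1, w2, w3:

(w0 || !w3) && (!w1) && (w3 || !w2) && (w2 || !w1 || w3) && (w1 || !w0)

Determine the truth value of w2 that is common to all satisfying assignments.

Suppose w2 = true.
(!w1) alone gives w1 = false.
(w3) alone gives w3 = true.
(w0) alone gives w0 = true.
Now (!w0) is unsatisfied and unit — conflict.
So every satisfying assignment has w2 = False.

False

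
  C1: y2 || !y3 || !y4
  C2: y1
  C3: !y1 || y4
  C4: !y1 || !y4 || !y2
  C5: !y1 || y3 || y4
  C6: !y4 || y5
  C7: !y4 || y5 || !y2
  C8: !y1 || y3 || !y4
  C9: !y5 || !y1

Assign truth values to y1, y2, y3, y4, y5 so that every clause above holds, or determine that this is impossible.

Unit clause (y1) forces y1 = true.
Unit clause (y4) forces y4 = true.
Unit clause (!y2) forces y2 = false.
Unit clause (!y3) forces y3 = false.
Now (y3) is unsatisfied and unit — conflict.

UNSATISFIABLE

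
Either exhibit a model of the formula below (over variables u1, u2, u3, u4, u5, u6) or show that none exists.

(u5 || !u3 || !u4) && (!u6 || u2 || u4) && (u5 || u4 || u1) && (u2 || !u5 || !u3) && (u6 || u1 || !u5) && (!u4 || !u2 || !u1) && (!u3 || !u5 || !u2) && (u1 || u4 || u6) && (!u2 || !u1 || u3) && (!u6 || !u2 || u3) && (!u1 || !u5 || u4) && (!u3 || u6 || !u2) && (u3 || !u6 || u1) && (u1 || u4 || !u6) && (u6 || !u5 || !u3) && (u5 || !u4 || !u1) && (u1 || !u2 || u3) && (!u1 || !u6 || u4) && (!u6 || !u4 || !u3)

u1=true; u2=false; u3=false; u4=false; u5=false; u6=false

Branch on u5: set u5 = false.
Branch on u3: set u3 = false.
Branch on u4: set u4 = false.
The clause (u1) is unit, so u1 = true.
The clause (!u2) is unit, so u2 = false.
The clause (!u6) is unit, so u6 = false.
All clauses are satisfied.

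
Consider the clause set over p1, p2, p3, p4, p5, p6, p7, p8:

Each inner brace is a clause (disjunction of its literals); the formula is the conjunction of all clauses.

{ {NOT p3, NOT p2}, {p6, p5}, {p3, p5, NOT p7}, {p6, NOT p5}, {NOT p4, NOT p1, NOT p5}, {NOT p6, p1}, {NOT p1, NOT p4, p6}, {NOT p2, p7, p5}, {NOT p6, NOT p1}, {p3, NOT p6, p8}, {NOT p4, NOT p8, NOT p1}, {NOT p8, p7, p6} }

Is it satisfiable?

No

Try p3 = false.
Try p6 = true.
(p1) alone gives p1 = true.
Now (NOT p1) is unsatisfied and unit — conflict.
That branch fails; take p6 = false instead.
(p5) alone gives p5 = true.
Now (NOT p5) is unsatisfied and unit — conflict.
Either choice for p6 ends in contradiction.
That branch fails; take p3 = true instead.
(NOT p2) alone gives p2 = false.
Try p6 = true.
(p1) alone gives p1 = true.
Now (NOT p1) is unsatisfied and unit — conflict.
That branch fails; take p6 = false instead.
(p5) alone gives p5 = true.
Now (NOT p5) is unsatisfied and unit — conflict.
Either choice for p6 ends in contradiction.
Either choice for p3 ends in contradiction.
No assignment satisfies every clause.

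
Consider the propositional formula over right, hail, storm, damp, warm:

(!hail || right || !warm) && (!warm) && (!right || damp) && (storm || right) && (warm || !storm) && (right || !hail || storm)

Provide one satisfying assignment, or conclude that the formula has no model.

right=true,  hail=false,  storm=false,  damp=true,  warm=false

(!warm) alone gives warm = false.
(!storm) alone gives storm = false.
(right) alone gives right = true.
(damp) alone gives damp = true.
No clause remains; hail is free.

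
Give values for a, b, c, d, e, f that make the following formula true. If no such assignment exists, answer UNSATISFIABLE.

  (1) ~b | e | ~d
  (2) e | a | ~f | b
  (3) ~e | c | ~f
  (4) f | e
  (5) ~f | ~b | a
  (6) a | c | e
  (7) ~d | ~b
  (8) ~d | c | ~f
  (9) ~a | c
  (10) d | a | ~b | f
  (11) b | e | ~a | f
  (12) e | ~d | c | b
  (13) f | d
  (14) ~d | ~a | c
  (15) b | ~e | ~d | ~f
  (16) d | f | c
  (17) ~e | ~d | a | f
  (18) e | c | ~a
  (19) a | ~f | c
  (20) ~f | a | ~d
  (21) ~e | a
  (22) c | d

a: 1, b: 1, c: 1, d: 0, e: 1, f: 1

Branch on f: set f = 1.
Branch on e: set e = 1.
Unit clause (c) forces c = 1.
Unit clause (a) forces a = 1.
Branch on d: set d = 0.
All clauses hold; b can take either value.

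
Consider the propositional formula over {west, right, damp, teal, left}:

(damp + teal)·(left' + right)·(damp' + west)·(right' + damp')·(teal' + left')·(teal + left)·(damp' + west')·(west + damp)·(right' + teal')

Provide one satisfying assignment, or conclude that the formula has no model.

Try damp = 0.
Unit clause (teal) forces teal = 1.
Unit clause (left') forces left = 0.
Unit clause (west) forces west = 1.
Unit clause (right') forces right = 0.
This assignment satisfies each clause.

west: 1; right: 0; damp: 0; teal: 1; left: 0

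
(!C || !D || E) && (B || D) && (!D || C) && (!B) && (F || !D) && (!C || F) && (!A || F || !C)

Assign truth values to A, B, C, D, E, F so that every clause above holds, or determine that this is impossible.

(!B) alone gives B = false.
(D) alone gives D = true.
(C) alone gives C = true.
(E) alone gives E = true.
(F) alone gives F = true.
All clauses hold; A can take either value.

A: true; B: false; C: true; D: true; E: true; F: true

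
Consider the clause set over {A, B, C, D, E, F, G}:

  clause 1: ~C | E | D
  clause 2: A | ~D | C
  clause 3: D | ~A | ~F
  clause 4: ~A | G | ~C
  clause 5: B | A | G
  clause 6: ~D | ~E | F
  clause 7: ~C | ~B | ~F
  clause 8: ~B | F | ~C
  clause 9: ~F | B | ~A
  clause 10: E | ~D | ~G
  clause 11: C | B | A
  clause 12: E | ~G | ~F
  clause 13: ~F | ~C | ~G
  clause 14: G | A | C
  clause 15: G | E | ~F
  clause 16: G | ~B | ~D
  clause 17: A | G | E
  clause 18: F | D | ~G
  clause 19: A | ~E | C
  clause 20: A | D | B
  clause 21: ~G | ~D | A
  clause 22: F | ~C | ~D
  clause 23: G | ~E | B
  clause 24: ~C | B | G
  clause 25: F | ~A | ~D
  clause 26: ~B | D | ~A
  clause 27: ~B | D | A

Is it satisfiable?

Try C = 0.
Try A = 1.
Try D = 1.
From the singleton clause (F), F = 1.
From the singleton clause (B), B = 1.
From the singleton clause (G), G = 1.
From the singleton clause (E), E = 1.
All clauses are satisfied.
A satisfying assignment: A ↦ 1,  B ↦ 1,  C ↦ 0,  D ↦ 1,  E ↦ 1,  F ↦ 1,  G ↦ 1.

Yes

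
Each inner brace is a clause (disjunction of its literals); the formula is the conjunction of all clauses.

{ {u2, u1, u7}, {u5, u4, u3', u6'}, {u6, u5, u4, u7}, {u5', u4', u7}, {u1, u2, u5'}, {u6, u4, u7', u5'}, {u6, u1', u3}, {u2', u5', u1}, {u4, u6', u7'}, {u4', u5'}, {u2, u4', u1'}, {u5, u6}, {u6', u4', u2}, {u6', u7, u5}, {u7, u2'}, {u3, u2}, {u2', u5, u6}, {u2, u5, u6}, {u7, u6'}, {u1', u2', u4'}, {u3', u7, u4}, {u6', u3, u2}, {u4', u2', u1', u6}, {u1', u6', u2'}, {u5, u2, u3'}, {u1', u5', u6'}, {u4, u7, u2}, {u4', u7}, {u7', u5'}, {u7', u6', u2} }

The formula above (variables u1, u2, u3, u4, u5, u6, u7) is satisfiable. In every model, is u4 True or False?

True

Suppose u4 = 0.
Case u6 = 0:
The clause (u5) is unit, so u5 = 1.
The clause (u7') is unit, so u7 = 0.
The clause (u2') is unit, so u2 = 0.
Now (u2) is unsatisfied and unit — conflict.
That branch fails; take u6 = 1 instead.
The clause (u7') is unit, so u7 = 0.
Now (u7) is unsatisfied and unit — conflict.
Neither u6 = 1 nor u6 = 0 works.
So every satisfying assignment has u4 = True.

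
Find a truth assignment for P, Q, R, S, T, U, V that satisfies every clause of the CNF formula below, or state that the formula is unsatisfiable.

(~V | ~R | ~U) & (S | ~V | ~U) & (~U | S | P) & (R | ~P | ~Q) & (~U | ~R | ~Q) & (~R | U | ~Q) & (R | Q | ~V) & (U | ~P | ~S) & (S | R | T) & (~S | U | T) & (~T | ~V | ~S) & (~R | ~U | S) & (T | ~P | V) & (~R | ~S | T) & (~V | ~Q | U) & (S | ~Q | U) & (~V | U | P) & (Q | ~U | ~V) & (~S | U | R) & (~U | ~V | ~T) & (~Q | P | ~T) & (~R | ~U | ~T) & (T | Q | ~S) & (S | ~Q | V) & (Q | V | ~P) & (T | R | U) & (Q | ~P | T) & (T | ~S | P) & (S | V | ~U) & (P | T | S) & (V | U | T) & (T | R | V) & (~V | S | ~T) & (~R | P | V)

Branch on V: set V = 0.
Branch on T: set T = 1.
Branch on Q: set Q = 0.
The clause (~P) is unit, so P = 0.
The clause (~R) is unit, so R = 0.
Branch on U: set U = 0.
The clause (~S) is unit, so S = 0.
All clauses are satisfied.

P=0,  Q=0,  R=0,  S=0,  T=1,  U=0,  V=0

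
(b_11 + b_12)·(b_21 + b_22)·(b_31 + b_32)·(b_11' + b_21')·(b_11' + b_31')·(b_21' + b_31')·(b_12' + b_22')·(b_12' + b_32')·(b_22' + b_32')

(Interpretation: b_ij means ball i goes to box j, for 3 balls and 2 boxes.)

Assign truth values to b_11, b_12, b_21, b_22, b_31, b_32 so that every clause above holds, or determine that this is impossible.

UNSATISFIABLE

Branch on b_11: set b_11 = 1.
(b_21') alone gives b_21 = 0.
(b_22) alone gives b_22 = 1.
(b_31') alone gives b_31 = 0.
(b_32) alone gives b_32 = 1.
Now (b_32') is unsatisfied and unit — conflict.
That branch fails; take b_11 = 0 instead.
(b_12) alone gives b_12 = 1.
(b_22') alone gives b_22 = 0.
(b_21) alone gives b_21 = 1.
(b_31') alone gives b_31 = 0.
(b_32) alone gives b_32 = 1.
Now (b_32') is unsatisfied and unit — conflict.
Neither b_11 = 1 nor b_11 = 0 works.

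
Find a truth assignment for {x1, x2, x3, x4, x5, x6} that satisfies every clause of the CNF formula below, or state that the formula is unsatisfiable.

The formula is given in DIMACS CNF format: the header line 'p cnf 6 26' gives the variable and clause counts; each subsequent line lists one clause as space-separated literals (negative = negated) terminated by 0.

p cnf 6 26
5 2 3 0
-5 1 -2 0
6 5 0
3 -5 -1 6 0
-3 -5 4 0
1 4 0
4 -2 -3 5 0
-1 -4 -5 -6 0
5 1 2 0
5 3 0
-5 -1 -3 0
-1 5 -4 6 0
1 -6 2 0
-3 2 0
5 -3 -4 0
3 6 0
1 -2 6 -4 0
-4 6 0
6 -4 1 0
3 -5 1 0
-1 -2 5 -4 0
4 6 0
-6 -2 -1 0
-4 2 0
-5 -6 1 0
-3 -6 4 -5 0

Try x6 = True.
Try x1 = True.
(¬x2) alone gives x2 = False.
(¬x3) alone gives x3 = False.
(x5) alone gives x5 = True.
(¬x4) alone gives x4 = False.
All clauses are satisfied.

x1 ↦ True, x2 ↦ False, x3 ↦ False, x4 ↦ False, x5 ↦ True, x6 ↦ True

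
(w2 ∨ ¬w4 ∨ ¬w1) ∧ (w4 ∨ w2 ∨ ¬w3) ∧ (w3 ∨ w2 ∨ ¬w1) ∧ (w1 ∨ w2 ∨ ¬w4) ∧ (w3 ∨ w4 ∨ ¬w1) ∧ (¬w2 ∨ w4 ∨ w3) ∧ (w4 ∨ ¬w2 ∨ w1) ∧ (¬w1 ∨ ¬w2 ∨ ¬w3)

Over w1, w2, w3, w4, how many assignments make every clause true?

4

There are 2^4 = 16 truth assignments over (w1, w2, w3, w4).
Check each against the 8 clauses (columns in the order w1, w2, w3, w4):
  F F F F  ✓ satisfies all
  F F F T  ✗ fails (w1 ∨ w2 ∨ ¬w4)
  F F T F  ✗ fails (w4 ∨ w2 ∨ ¬w3)
  F F T T  ✗ fails (w1 ∨ w2 ∨ ¬w4)
  F T F F  ✗ fails (¬w2 ∨ w4 ∨ w3)
  F T F T  ✓ satisfies all
  F T T F  ✗ fails (w4 ∨ ¬w2 ∨ w1)
  F T T T  ✓ satisfies all
  T F F F  ✗ fails (w3 ∨ w2 ∨ ¬w1)
  T F F T  ✗ fails (w2 ∨ ¬w4 ∨ ¬w1)
  T F T F  ✗ fails (w4 ∨ w2 ∨ ¬w3)
  T F T T  ✗ fails (w2 ∨ ¬w4 ∨ ¬w1)
  T T F F  ✗ fails (w3 ∨ w4 ∨ ¬w1)
  T T F T  ✓ satisfies all
  T T T F  ✗ fails (¬w1 ∨ ¬w2 ∨ ¬w3)
  T T T T  ✗ fails (¬w1 ∨ ¬w2 ∨ ¬w3)
4 of the 16 rows are models.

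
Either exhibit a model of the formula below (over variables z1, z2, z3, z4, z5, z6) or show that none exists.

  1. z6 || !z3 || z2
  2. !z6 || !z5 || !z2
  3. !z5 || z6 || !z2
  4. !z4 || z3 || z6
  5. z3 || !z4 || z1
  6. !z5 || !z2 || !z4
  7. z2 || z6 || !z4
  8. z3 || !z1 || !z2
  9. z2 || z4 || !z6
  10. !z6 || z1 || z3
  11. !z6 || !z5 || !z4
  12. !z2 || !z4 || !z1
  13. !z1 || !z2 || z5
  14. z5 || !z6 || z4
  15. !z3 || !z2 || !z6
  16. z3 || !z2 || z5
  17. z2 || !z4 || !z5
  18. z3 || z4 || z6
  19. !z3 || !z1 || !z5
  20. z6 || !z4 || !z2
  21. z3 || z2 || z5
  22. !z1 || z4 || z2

z1: false,  z2: false,  z3: true,  z4: true,  z5: false,  z6: true

Branch on z6: set z6 = true.
Branch on z5: set z5 = false.
(z4) alone gives z4 = true.
Branch on z3: set z3 = true.
(!z2) alone gives z2 = false.
No clause remains; z1 is free.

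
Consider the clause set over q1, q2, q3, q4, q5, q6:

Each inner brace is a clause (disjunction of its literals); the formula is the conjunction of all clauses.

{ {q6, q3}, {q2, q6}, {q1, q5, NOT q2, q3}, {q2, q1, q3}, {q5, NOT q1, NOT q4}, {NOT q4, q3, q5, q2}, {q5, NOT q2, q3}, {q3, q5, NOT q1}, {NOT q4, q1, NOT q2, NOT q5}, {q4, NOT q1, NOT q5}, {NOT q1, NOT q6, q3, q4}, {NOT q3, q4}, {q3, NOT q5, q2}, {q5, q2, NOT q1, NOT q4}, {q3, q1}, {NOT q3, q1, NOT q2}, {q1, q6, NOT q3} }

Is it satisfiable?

Satisfiable

Case q6 = true:
Case q3 = false:
Unit clause (q1) forces q1 = true.
Unit clause (q5) forces q5 = true.
Unit clause (q4) forces q4 = true.
Unit clause (q2) forces q2 = true.
All clauses are satisfied.
A satisfying assignment: q1: true,  q2: true,  q3: false,  q4: true,  q5: true,  q6: true.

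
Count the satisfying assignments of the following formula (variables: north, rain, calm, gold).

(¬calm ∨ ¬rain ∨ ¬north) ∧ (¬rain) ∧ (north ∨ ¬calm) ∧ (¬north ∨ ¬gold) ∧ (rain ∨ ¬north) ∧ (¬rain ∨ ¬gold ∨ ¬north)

There are 2^4 = 16 truth assignments over (north, rain, calm, gold).
Check each against the 6 clauses (columns in the order north, rain, calm, gold):
  F F F F  ✓ satisfies all
  F F F T  ✓ satisfies all
  F F T F  ✗ fails (north ∨ ¬calm)
  F F T T  ✗ fails (north ∨ ¬calm)
  F T F F  ✗ fails (¬rain)
  F T F T  ✗ fails (¬rain)
  F T T F  ✗ fails (¬rain)
  F T T T  ✗ fails (¬rain)
  T F F F  ✗ fails (rain ∨ ¬north)
  T F F T  ✗ fails (¬north ∨ ¬gold)
  T F T F  ✗ fails (rain ∨ ¬north)
  T F T T  ✗ fails (¬north ∨ ¬gold)
  T T F F  ✗ fails (¬rain)
  T T F T  ✗ fails (¬rain)
  T T T F  ✗ fails (¬calm ∨ ¬rain ∨ ¬north)
  T T T T  ✗ fails (¬calm ∨ ¬rain ∨ ¬north)
2 of the 16 rows are models.

2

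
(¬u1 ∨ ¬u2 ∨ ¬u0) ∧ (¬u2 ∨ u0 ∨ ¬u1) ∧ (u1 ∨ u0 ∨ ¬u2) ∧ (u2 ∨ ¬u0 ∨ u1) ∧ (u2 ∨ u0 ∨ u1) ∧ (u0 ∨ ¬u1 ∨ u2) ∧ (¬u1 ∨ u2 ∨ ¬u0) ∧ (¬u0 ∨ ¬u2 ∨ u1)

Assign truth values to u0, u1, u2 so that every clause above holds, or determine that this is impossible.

Suppose u1 = False.
Suppose u0 = True.
Unit clause (u2) forces u2 = True.
Now (¬u2) is unsatisfied and unit — conflict.
So u0 must be the other value — set u0 = False.
Unit clause (¬u2) forces u2 = False.
Now (u2) is unsatisfied and unit — conflict.
Neither u0 = True nor u0 = False works.
So u1 must be the other value — set u1 = True.
Suppose u2 = False.
Unit clause (u0) forces u0 = True.
Now (¬u0) is unsatisfied and unit — conflict.
So u2 must be the other value — set u2 = True.
Unit clause (¬u0) forces u0 = False.
Now (u0) is unsatisfied and unit — conflict.
Neither u2 = True nor u2 = False works.
Neither u1 = True nor u1 = False works.

UNSATISFIABLE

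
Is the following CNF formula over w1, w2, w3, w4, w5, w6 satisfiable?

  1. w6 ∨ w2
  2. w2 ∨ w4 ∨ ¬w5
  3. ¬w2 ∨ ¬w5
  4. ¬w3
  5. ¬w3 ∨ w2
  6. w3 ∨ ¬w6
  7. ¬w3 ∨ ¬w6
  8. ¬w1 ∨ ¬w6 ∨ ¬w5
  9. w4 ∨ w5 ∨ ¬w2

Yes, satisfiable

From the singleton clause (¬w3), w3 = False.
From the singleton clause (¬w6), w6 = False.
From the singleton clause (w2), w2 = True.
From the singleton clause (¬w5), w5 = False.
From the singleton clause (w4), w4 = True.
Every clause is now satisfied; w1 is unconstrained.
A satisfying assignment: w1 ↦ True, w2 ↦ True, w3 ↦ False, w4 ↦ True, w5 ↦ False, w6 ↦ False.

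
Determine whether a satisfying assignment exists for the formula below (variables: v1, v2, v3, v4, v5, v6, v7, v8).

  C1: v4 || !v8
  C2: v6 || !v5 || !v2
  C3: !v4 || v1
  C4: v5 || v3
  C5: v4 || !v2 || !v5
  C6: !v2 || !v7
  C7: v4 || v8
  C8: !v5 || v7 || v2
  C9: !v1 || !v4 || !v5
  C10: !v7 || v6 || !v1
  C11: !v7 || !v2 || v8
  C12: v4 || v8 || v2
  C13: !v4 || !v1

Unsatisfiable

Case v4 = true:
(v1) alone gives v1 = true.
But (!v1) is also a unit clause — contradiction.
Backtrack on v4: now try v4 = false.
(!v8) alone gives v8 = false.
But (v8) is also a unit clause — contradiction.
Neither v4 = true nor v4 = false works.
No assignment satisfies every clause.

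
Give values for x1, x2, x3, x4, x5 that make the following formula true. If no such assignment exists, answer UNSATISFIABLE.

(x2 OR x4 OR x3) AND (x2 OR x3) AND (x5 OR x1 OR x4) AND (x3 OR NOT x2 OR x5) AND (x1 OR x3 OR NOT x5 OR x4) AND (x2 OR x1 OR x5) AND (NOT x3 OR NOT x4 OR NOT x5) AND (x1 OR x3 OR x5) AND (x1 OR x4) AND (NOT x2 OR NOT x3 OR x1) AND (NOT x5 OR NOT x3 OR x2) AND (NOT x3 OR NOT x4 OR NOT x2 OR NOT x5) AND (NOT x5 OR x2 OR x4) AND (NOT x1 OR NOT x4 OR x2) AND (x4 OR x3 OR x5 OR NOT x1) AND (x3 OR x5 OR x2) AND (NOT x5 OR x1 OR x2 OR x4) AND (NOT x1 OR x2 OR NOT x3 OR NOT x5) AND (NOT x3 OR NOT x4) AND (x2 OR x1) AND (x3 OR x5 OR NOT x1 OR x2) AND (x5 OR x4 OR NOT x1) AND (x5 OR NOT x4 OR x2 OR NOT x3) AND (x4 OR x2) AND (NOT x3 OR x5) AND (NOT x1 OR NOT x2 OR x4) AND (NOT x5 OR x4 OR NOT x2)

x1=false; x2=true; x3=false; x4=true; x5=true

Case x2 = true:
Case x3 = false:
Unit clause (x5) forces x5 = true.
Unit clause (x4) forces x4 = true.
Every clause is now satisfied; x1 is unconstrained.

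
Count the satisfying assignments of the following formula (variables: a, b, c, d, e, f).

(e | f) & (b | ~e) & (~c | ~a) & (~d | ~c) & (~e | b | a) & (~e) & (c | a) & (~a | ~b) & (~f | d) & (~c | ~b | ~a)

There are 2^6 = 64 truth assignments over (a, b, c, d, e, f).
Split on b. With b = 1, the clauses containing b are satisfied and ~b drops from the rest; 0 of the 2^5 = 32 assignments to the other variables satisfy what remains.
With b = 0, by the same count on the reduced clause set, 1 assignment works.
(One model: a=T, b=F, c=F, d=T, e=F, f=T.)
Total: 0 + 1 = 1.

1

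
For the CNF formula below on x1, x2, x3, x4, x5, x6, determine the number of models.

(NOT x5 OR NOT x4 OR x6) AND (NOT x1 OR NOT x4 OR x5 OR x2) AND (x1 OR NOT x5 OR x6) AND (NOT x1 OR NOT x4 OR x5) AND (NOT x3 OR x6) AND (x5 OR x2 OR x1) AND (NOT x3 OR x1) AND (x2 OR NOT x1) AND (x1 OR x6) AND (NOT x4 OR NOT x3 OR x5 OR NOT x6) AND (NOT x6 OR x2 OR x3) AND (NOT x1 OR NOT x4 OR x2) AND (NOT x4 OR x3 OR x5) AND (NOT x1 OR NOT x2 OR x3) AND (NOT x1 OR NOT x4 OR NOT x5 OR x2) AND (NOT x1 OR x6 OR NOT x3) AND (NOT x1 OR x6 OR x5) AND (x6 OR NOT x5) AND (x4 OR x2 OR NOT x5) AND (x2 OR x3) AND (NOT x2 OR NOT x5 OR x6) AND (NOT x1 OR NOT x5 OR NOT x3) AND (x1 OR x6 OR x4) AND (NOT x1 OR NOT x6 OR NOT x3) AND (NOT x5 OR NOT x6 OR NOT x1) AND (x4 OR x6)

3

There are 2^6 = 64 truth assignments over (x1, x2, x3, x4, x5, x6).
Split on x2. With x2 = true, the clauses containing x2 are satisfied and NOT x2 drops from the rest; 3 of the 2^5 = 32 assignments to the other variables satisfy what remains.
With x2 = false, by the same count on the reduced clause set, 0 assignments work.
Total: 3 + 0 = 3.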